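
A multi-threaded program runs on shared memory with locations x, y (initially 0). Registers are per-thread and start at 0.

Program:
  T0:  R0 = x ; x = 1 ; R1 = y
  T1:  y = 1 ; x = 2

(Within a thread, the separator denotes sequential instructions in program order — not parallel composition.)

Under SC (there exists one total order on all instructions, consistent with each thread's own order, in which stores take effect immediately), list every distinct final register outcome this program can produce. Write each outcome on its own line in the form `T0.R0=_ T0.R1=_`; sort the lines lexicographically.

outcome vector order: (T0.R0,T0.R1)
|SC outcomes| = 3

T0.R0=0 T0.R1=0
T0.R0=0 T0.R1=1
T0.R0=2 T0.R1=1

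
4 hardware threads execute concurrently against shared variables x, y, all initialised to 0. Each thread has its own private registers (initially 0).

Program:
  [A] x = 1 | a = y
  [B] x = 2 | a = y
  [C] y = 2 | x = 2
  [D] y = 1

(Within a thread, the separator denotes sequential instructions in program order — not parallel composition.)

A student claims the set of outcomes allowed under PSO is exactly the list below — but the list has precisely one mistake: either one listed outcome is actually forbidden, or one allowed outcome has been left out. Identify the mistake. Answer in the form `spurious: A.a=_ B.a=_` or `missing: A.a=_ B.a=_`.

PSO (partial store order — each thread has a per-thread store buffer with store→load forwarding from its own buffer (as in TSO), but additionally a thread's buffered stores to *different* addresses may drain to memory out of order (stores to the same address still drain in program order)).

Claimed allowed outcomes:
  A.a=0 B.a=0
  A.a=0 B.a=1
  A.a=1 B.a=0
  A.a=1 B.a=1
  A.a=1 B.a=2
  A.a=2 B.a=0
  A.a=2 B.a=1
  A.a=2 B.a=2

outcome vector order: (A.a,B.a)
PSO: 9 outcomes — {(0,0), (0,1), (0,2), (1,0), (1,1), (1,2), (2,0), (2,1), (2,2)}
PSO∖claimed = {(0,2)}

missing: A.a=0 B.a=2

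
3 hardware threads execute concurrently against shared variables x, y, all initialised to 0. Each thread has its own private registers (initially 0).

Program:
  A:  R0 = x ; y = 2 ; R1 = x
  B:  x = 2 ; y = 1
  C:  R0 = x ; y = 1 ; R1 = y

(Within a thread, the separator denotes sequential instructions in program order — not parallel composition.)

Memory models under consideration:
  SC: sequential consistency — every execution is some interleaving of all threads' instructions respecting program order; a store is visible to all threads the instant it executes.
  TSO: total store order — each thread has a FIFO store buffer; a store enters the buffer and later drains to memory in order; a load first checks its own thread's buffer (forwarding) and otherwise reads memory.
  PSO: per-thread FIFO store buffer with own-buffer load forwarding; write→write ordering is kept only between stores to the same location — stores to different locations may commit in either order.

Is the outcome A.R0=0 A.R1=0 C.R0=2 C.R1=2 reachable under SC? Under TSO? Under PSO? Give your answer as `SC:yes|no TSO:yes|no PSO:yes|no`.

outcome vector order: (A.R0,A.R1,C.R0,C.R1)
under SC → 0/0/0/1, 0/0/0/2, 0/0/2/1, 0/2/0/1, 0/2/0/2, 0/2/2/1, 0/2/2/2, 2/2/0/1, 2/2/0/2, 2/2/2/1, 2/2/2/2
under TSO → 0/0/0/1, 0/0/0/2, 0/0/2/1, 0/0/2/2, 0/2/0/1, 0/2/0/2, 0/2/2/1, 0/2/2/2, 2/2/0/1, 2/2/0/2, 2/2/2/1, 2/2/2/2
under PSO → 0/0/0/1, 0/0/0/2, 0/0/2/1, 0/0/2/2, 0/2/0/1, 0/2/0/2, 0/2/2/1, 0/2/2/2, 2/2/0/1, 2/2/0/2, 2/2/2/1, 2/2/2/2
target 0/0/2/2 ∈ {TSO,PSO}

SC:no TSO:yes PSO:yes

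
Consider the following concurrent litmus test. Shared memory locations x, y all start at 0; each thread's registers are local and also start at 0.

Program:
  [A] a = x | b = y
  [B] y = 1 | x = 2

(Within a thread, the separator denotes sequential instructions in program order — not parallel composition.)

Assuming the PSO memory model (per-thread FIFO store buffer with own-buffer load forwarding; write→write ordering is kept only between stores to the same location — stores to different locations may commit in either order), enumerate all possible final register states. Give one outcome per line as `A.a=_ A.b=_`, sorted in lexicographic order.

A.a=0 A.b=0
A.a=0 A.b=1
A.a=2 A.b=0
A.a=2 A.b=1

outcome vector order: (A.a,A.b)
|PSO outcomes| = 4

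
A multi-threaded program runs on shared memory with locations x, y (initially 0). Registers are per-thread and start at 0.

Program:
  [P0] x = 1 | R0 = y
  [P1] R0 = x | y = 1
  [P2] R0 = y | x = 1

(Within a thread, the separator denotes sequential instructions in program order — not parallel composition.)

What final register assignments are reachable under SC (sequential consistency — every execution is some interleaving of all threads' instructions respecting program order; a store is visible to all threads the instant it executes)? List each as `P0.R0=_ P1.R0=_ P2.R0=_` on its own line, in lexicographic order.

P0.R0=0 P1.R0=0 P2.R0=0
P0.R0=0 P1.R0=0 P2.R0=1
P0.R0=0 P1.R0=1 P2.R0=0
P0.R0=0 P1.R0=1 P2.R0=1
P0.R0=1 P1.R0=0 P2.R0=0
P0.R0=1 P1.R0=0 P2.R0=1
P0.R0=1 P1.R0=1 P2.R0=0
P0.R0=1 P1.R0=1 P2.R0=1

outcome vector order: (P0.R0,P1.R0,P2.R0)
|SC outcomes| = 8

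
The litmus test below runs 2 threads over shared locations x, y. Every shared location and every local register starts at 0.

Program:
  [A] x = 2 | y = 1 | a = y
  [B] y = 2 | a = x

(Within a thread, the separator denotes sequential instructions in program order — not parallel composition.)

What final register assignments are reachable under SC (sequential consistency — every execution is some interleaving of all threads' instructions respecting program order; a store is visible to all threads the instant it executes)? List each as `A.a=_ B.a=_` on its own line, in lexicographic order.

outcome vector order: (A.a,B.a)
|SC outcomes| = 3

A.a=1 B.a=0
A.a=1 B.a=2
A.a=2 B.a=2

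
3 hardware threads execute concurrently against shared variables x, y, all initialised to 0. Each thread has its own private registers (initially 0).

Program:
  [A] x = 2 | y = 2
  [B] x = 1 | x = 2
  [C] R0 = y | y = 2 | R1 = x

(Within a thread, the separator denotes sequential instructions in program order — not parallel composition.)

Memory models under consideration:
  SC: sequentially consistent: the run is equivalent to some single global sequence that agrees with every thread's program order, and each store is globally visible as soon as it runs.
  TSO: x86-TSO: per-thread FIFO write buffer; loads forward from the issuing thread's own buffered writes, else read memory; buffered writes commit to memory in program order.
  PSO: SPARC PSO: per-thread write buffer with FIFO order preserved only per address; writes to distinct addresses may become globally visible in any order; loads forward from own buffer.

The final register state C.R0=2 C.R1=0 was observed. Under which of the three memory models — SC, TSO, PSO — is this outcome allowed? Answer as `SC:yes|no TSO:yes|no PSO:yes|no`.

SC:no TSO:no PSO:yes

outcome vector order: (C.R0,C.R1)
SC (5): <0 0>, <0 1>, <0 2>, <2 1>, <2 2>
TSO (5): <0 0>, <0 1>, <0 2>, <2 1>, <2 2>
PSO (6): <0 0>, <0 1>, <0 2>, <2 0>, <2 1>, <2 2>
target <2 0> ∈ {PSO}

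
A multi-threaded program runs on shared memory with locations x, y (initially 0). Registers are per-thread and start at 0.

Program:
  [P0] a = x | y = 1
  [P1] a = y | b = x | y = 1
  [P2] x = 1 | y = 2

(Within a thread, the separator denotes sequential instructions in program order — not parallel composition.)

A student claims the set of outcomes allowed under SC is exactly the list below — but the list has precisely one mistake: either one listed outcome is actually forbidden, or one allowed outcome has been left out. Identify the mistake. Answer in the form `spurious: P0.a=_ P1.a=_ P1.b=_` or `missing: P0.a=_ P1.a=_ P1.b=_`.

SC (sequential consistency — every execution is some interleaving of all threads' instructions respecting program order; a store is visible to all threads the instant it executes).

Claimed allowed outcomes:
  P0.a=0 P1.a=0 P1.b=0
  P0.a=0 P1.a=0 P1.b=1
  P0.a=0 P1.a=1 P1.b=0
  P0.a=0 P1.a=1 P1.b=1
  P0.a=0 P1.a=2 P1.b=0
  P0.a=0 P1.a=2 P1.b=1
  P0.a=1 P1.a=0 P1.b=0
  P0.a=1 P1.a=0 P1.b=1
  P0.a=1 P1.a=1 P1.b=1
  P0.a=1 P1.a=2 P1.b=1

spurious: P0.a=0 P1.a=2 P1.b=0

outcome vector order: (P0.a,P1.a,P1.b)
under SC → (0,0,0) (0,0,1) (0,1,0) (0,1,1) (0,2,1) (1,0,0) (1,0,1) (1,1,1) (1,2,1)
claimed∖SC = {(0,2,0)}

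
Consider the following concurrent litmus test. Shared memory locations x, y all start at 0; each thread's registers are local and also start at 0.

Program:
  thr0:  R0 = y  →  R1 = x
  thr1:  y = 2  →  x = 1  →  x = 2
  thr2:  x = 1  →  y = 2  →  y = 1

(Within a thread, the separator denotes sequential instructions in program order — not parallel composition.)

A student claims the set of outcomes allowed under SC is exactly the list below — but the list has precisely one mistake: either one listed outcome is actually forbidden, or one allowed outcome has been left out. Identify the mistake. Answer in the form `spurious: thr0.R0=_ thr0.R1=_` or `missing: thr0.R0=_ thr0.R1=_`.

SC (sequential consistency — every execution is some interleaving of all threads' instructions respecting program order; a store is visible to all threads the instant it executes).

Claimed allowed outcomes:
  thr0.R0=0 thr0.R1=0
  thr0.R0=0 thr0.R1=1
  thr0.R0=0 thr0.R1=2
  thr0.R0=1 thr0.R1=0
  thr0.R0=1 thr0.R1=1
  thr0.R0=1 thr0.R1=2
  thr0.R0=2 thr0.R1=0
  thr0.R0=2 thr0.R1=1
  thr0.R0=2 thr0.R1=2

spurious: thr0.R0=1 thr0.R1=0

outcome vector order: (thr0.R0,thr0.R1)
[SC] allowed = {<0 0> <0 1> <0 2> <1 1> <1 2> <2 0> <2 1> <2 2>}
claimed∖SC = {<1 0>}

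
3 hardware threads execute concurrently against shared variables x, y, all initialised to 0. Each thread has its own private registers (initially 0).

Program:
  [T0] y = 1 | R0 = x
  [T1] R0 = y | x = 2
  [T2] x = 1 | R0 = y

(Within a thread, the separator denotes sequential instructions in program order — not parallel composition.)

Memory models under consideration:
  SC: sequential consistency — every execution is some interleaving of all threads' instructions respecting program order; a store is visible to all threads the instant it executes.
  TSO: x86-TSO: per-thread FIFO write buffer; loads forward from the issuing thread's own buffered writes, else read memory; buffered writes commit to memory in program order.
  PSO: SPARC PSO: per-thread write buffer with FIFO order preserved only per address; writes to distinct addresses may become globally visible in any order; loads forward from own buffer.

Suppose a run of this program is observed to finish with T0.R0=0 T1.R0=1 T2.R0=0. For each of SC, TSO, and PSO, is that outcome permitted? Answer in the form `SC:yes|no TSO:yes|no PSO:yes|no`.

outcome vector order: (T0.R0,T1.R0,T2.R0)
SC (10): <0 0 1> <0 1 1> <1 0 0> <1 0 1> <1 1 0> <1 1 1> <2 0 0> <2 0 1> <2 1 0> <2 1 1>
TSO (12): <0 0 0> <0 0 1> <0 1 0> <0 1 1> <1 0 0> <1 0 1> <1 1 0> <1 1 1> <2 0 0> <2 0 1> <2 1 0> <2 1 1>
PSO (12): <0 0 0> <0 0 1> <0 1 0> <0 1 1> <1 0 0> <1 0 1> <1 1 0> <1 1 1> <2 0 0> <2 0 1> <2 1 0> <2 1 1>
target <0 1 0> ∈ {TSO,PSO}

SC:no TSO:yes PSO:yes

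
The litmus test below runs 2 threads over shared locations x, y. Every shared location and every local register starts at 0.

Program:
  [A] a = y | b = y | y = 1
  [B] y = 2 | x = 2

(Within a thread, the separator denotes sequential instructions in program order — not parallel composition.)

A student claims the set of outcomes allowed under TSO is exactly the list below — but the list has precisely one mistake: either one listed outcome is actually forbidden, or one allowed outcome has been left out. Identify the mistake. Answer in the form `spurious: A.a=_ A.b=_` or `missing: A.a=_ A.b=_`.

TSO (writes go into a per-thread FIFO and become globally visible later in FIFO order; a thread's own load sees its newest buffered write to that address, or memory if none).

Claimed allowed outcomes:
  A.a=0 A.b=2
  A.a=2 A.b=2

missing: A.a=0 A.b=0

outcome vector order: (A.a,A.b)
TSO (3): 0/0 0/2 2/2
TSO∖claimed = {0/0}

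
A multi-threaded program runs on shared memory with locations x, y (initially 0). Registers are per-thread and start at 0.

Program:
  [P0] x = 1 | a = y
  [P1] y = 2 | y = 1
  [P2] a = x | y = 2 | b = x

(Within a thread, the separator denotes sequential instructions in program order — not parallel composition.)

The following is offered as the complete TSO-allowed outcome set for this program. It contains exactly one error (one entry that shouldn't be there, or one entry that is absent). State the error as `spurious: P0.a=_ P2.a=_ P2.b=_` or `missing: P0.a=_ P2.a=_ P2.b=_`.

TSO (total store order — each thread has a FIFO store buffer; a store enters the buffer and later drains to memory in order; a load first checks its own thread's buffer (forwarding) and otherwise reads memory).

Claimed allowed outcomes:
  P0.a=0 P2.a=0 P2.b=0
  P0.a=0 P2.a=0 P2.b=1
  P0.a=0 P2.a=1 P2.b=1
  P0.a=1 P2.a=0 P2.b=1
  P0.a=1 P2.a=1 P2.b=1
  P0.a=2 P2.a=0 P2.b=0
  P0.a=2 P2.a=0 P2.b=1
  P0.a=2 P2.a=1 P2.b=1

missing: P0.a=1 P2.a=0 P2.b=0

outcome vector order: (P0.a,P2.a,P2.b)
TSO: 9 outcomes — {0/0/0; 0/0/1; 0/1/1; 1/0/0; 1/0/1; 1/1/1; 2/0/0; 2/0/1; 2/1/1}
TSO∖claimed = {1/0/0}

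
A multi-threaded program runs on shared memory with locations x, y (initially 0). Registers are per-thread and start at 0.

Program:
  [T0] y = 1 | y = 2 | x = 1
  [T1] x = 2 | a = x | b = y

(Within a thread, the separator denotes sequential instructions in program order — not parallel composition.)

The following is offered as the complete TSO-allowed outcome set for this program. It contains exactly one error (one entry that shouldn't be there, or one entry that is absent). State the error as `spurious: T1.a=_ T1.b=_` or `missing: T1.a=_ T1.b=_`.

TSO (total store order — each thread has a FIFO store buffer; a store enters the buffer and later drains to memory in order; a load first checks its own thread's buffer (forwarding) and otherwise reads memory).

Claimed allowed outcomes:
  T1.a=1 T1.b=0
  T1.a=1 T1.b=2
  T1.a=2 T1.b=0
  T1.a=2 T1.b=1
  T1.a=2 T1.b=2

spurious: T1.a=1 T1.b=0

outcome vector order: (T1.a,T1.b)
TSO (4): 12; 20; 21; 22
claimed∖TSO = {10}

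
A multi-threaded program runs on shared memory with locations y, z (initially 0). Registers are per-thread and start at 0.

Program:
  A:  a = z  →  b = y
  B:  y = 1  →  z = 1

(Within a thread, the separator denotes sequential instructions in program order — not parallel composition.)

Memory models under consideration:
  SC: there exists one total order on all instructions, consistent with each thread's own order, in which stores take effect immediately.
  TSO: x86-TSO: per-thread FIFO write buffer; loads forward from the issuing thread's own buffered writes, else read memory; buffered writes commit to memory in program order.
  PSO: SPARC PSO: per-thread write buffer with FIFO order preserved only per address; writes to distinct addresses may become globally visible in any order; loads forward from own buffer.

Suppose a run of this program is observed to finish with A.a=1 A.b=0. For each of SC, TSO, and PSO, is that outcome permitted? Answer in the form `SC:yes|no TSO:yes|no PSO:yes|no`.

outcome vector order: (A.a,A.b)
SC (3): 00 01 11
TSO (3): 00 01 11
PSO (4): 00 01 10 11
target 10 ∈ {PSO}

SC:no TSO:no PSO:yes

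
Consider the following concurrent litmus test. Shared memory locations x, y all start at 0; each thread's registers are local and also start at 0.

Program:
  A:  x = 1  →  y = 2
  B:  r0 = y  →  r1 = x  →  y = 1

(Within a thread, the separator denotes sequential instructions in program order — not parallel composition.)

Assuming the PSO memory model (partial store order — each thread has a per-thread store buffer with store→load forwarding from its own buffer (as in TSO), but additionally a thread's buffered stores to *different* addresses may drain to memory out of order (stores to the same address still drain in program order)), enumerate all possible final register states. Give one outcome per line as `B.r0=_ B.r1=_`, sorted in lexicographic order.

B.r0=0 B.r1=0
B.r0=0 B.r1=1
B.r0=2 B.r1=0
B.r0=2 B.r1=1

outcome vector order: (B.r0,B.r1)
|PSO outcomes| = 4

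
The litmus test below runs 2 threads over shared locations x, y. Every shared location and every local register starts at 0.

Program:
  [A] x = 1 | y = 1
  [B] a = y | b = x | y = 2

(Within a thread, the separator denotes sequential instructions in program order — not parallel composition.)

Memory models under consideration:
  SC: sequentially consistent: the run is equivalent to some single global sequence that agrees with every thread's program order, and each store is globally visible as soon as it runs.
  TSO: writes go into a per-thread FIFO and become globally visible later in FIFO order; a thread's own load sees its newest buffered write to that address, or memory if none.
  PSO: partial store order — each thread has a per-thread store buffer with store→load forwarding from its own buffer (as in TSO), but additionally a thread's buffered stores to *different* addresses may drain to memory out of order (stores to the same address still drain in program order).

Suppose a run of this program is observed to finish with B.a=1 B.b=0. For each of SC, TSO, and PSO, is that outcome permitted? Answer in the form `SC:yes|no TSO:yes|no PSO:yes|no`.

outcome vector order: (B.a,B.b)
SC: 3 outcomes — {00, 01, 11}
TSO: 3 outcomes — {00, 01, 11}
PSO: 4 outcomes — {00, 01, 10, 11}
target 10 ∈ {PSO}

SC:no TSO:no PSO:yes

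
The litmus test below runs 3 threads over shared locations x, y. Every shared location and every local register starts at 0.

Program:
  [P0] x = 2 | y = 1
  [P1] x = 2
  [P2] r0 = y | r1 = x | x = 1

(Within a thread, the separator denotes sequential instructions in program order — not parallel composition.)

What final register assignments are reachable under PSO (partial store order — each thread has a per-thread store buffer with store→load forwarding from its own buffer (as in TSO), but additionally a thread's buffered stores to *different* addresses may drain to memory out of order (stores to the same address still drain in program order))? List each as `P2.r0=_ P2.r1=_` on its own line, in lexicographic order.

P2.r0=0 P2.r1=0
P2.r0=0 P2.r1=2
P2.r0=1 P2.r1=0
P2.r0=1 P2.r1=2

outcome vector order: (P2.r0,P2.r1)
|PSO outcomes| = 4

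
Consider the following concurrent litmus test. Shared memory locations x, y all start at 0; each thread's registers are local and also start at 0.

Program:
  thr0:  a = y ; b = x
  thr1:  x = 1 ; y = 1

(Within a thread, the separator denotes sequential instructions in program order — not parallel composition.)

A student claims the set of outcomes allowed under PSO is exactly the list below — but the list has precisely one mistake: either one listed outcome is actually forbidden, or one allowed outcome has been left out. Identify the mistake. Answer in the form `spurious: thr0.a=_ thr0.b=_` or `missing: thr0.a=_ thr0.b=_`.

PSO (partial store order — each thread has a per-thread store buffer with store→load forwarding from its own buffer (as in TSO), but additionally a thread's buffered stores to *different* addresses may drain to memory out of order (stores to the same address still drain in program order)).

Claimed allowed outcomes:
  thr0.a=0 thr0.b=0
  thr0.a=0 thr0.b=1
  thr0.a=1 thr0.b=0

missing: thr0.a=1 thr0.b=1

outcome vector order: (thr0.a,thr0.b)
under PSO → 00, 01, 10, 11
PSO∖claimed = {11}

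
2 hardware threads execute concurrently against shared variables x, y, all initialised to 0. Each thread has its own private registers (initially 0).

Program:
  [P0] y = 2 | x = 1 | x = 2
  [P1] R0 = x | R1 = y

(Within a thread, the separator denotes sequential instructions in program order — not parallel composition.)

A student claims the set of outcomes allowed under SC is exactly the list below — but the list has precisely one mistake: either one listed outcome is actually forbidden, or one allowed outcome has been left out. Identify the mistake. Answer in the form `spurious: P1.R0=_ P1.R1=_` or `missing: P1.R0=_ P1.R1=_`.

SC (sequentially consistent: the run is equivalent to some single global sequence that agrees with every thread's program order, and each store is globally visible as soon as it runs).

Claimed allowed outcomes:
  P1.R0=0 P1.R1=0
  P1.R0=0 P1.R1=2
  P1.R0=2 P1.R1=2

outcome vector order: (P1.R0,P1.R1)
SC: 4 outcomes — {0/0, 0/2, 1/2, 2/2}
SC∖claimed = {1/2}

missing: P1.R0=1 P1.R1=2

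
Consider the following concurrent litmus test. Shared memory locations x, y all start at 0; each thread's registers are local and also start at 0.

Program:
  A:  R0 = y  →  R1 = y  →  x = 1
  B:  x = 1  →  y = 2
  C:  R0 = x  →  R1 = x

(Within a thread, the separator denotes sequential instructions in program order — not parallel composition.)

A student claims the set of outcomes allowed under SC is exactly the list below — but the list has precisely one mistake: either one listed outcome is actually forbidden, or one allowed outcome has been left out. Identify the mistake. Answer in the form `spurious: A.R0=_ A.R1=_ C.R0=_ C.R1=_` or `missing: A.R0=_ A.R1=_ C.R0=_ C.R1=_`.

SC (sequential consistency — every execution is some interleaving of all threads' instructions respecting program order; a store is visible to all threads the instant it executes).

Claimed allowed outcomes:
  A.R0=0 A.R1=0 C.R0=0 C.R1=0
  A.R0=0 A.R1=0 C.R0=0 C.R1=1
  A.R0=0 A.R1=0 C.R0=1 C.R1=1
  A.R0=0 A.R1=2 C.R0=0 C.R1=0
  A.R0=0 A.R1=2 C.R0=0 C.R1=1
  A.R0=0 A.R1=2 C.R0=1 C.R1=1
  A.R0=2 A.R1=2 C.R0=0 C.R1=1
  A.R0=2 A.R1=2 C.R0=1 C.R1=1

missing: A.R0=2 A.R1=2 C.R0=0 C.R1=0

outcome vector order: (A.R0,A.R1,C.R0,C.R1)
SC (9): 0000 0001 0011 0200 0201 0211 2200 2201 2211
SC∖claimed = {2200}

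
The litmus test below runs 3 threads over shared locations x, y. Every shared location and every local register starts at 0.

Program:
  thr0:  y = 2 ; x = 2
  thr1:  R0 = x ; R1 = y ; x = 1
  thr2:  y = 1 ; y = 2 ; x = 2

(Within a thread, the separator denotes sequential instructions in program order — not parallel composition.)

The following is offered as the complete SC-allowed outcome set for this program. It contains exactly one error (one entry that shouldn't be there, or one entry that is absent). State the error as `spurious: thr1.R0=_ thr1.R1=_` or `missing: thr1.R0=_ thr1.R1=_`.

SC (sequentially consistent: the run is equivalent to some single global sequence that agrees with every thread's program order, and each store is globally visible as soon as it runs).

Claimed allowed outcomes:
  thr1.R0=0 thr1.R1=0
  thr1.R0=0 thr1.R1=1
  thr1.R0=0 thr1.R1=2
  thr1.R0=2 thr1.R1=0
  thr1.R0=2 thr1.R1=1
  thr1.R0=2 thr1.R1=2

outcome vector order: (thr1.R0,thr1.R1)
SC: 5 outcomes — {(0,0) (0,1) (0,2) (2,1) (2,2)}
claimed∖SC = {(2,0)}

spurious: thr1.R0=2 thr1.R1=0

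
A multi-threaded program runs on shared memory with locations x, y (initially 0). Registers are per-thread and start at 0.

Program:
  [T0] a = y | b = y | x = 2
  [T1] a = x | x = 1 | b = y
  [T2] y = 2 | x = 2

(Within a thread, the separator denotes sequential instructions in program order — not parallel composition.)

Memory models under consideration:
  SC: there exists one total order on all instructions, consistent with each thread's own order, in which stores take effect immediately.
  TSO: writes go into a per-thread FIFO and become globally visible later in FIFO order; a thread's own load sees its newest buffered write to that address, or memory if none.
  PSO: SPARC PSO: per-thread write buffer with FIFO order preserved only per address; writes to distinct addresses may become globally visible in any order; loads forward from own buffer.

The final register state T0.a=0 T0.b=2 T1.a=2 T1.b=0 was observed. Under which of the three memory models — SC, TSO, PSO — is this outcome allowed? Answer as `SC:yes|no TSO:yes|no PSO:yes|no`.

outcome vector order: (T0.a,T0.b,T1.a,T1.b)
[SC] allowed = {(0,0,0,0); (0,0,0,2); (0,0,2,0); (0,0,2,2); (0,2,0,0); (0,2,0,2); (0,2,2,2); (2,2,0,0); (2,2,0,2); (2,2,2,2)}
[TSO] allowed = {(0,0,0,0); (0,0,0,2); (0,0,2,0); (0,0,2,2); (0,2,0,0); (0,2,0,2); (0,2,2,2); (2,2,0,0); (2,2,0,2); (2,2,2,2)}
[PSO] allowed = {(0,0,0,0); (0,0,0,2); (0,0,2,0); (0,0,2,2); (0,2,0,0); (0,2,0,2); (0,2,2,0); (0,2,2,2); (2,2,0,0); (2,2,0,2); (2,2,2,0); (2,2,2,2)}
target (0,2,2,0) ∈ {PSO}

SC:no TSO:no PSO:yes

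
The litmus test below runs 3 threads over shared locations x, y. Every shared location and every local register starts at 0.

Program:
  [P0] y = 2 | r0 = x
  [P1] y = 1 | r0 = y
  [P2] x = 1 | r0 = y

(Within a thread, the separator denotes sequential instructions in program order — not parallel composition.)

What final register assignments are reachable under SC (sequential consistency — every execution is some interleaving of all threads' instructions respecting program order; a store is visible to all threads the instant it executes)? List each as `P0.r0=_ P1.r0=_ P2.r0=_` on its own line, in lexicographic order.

P0.r0=0 P1.r0=1 P2.r0=1
P0.r0=0 P1.r0=1 P2.r0=2
P0.r0=0 P1.r0=2 P2.r0=2
P0.r0=1 P1.r0=1 P2.r0=0
P0.r0=1 P1.r0=1 P2.r0=1
P0.r0=1 P1.r0=1 P2.r0=2
P0.r0=1 P1.r0=2 P2.r0=0
P0.r0=1 P1.r0=2 P2.r0=1
P0.r0=1 P1.r0=2 P2.r0=2

outcome vector order: (P0.r0,P1.r0,P2.r0)
|SC outcomes| = 9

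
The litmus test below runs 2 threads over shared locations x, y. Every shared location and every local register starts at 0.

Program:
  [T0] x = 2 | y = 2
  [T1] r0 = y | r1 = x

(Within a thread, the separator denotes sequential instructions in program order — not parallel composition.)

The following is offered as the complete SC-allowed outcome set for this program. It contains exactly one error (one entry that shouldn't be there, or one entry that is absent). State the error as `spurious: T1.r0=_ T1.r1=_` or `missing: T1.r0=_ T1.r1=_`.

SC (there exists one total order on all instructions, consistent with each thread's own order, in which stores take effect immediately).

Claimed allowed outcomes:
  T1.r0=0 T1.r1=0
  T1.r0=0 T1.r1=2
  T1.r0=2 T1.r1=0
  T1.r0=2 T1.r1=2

spurious: T1.r0=2 T1.r1=0

outcome vector order: (T1.r0,T1.r1)
SC: 3 outcomes — {0/0 0/2 2/2}
claimed∖SC = {2/0}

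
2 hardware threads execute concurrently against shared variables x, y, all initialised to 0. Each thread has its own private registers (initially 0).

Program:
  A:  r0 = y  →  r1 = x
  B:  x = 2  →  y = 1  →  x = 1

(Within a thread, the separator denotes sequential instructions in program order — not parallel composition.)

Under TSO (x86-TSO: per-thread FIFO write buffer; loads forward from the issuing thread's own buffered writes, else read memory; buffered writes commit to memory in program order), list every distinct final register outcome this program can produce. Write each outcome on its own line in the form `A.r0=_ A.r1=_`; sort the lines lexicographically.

A.r0=0 A.r1=0
A.r0=0 A.r1=1
A.r0=0 A.r1=2
A.r0=1 A.r1=1
A.r0=1 A.r1=2

outcome vector order: (A.r0,A.r1)
|TSO outcomes| = 5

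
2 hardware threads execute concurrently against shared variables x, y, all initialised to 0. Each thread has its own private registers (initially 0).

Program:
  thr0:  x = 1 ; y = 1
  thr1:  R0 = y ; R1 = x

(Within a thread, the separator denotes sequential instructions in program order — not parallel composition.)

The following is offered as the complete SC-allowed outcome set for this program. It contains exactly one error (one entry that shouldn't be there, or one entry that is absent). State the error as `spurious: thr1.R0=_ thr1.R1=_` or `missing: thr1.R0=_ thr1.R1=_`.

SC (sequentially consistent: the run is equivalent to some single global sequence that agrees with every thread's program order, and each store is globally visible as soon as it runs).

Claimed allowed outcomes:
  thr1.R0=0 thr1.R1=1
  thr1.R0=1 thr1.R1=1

missing: thr1.R0=0 thr1.R1=0

outcome vector order: (thr1.R0,thr1.R1)
SC: 3 outcomes — {0/0, 0/1, 1/1}
SC∖claimed = {0/0}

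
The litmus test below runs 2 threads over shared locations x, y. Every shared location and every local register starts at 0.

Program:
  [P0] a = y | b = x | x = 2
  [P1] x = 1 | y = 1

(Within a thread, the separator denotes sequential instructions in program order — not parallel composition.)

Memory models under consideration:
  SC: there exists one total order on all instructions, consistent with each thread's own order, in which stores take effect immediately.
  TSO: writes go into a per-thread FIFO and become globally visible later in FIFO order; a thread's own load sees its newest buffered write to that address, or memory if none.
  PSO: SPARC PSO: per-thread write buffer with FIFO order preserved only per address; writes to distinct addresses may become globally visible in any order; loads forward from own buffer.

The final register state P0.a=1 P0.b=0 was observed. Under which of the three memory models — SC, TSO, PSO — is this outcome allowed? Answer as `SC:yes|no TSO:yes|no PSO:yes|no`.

outcome vector order: (P0.a,P0.b)
[SC] allowed = {0/0; 0/1; 1/1}
[TSO] allowed = {0/0; 0/1; 1/1}
[PSO] allowed = {0/0; 0/1; 1/0; 1/1}
target 1/0 ∈ {PSO}

SC:no TSO:no PSO:yes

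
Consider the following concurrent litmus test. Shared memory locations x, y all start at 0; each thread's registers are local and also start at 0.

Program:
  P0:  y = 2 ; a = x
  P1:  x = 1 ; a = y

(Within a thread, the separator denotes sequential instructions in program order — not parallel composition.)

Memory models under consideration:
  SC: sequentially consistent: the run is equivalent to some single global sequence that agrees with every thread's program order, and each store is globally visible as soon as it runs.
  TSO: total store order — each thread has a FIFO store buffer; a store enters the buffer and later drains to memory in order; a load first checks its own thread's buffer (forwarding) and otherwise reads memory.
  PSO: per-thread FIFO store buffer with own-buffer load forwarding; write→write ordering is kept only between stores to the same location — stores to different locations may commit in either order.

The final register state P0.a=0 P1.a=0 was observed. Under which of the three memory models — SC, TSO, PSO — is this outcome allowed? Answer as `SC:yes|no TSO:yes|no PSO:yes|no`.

outcome vector order: (P0.a,P1.a)
SC: 3 outcomes — {(0,2), (1,0), (1,2)}
TSO: 4 outcomes — {(0,0), (0,2), (1,0), (1,2)}
PSO: 4 outcomes — {(0,0), (0,2), (1,0), (1,2)}
target (0,0) ∈ {TSO,PSO}

SC:no TSO:yes PSO:yes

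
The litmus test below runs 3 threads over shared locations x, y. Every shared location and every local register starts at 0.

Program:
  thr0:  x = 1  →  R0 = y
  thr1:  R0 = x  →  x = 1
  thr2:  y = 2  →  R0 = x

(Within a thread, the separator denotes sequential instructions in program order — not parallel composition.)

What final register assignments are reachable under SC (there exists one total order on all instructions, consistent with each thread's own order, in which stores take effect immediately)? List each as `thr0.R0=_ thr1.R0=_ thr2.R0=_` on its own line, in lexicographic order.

outcome vector order: (thr0.R0,thr1.R0,thr2.R0)
|SC outcomes| = 6

thr0.R0=0 thr1.R0=0 thr2.R0=1
thr0.R0=0 thr1.R0=1 thr2.R0=1
thr0.R0=2 thr1.R0=0 thr2.R0=0
thr0.R0=2 thr1.R0=0 thr2.R0=1
thr0.R0=2 thr1.R0=1 thr2.R0=0
thr0.R0=2 thr1.R0=1 thr2.R0=1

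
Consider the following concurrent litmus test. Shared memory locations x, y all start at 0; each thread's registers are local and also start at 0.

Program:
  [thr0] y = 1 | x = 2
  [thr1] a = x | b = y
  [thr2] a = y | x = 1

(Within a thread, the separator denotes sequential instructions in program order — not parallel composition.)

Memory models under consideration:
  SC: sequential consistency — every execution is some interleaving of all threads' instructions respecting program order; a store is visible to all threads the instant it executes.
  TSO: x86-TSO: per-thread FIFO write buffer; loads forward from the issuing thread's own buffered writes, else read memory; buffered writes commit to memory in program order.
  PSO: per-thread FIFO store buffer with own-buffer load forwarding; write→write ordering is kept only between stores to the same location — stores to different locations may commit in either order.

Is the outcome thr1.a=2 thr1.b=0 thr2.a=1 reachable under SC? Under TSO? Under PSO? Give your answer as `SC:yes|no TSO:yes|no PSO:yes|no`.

outcome vector order: (thr1.a,thr1.b,thr2.a)
SC (9): 0/0/0; 0/0/1; 0/1/0; 0/1/1; 1/0/0; 1/1/0; 1/1/1; 2/1/0; 2/1/1
TSO (9): 0/0/0; 0/0/1; 0/1/0; 0/1/1; 1/0/0; 1/1/0; 1/1/1; 2/1/0; 2/1/1
PSO (11): 0/0/0; 0/0/1; 0/1/0; 0/1/1; 1/0/0; 1/1/0; 1/1/1; 2/0/0; 2/0/1; 2/1/0; 2/1/1
target 2/0/1 ∈ {PSO}

SC:no TSO:no PSO:yes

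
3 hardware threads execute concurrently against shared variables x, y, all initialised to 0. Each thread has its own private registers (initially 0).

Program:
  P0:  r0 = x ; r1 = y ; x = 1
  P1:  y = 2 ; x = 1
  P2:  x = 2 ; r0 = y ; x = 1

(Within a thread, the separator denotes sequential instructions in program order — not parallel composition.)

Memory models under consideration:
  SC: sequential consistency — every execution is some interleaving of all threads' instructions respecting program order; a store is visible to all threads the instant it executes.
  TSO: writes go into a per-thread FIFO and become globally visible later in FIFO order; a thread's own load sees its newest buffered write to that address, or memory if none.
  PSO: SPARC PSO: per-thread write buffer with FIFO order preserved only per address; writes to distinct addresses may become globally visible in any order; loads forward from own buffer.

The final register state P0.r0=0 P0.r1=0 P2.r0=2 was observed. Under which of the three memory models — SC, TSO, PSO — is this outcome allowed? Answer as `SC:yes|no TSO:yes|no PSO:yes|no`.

SC:yes TSO:yes PSO:yes

outcome vector order: (P0.r0,P0.r1,P2.r0)
SC (11): <0 0 0>; <0 0 2>; <0 2 0>; <0 2 2>; <1 0 0>; <1 2 0>; <1 2 2>; <2 0 0>; <2 0 2>; <2 2 0>; <2 2 2>
TSO (11): <0 0 0>; <0 0 2>; <0 2 0>; <0 2 2>; <1 0 0>; <1 2 0>; <1 2 2>; <2 0 0>; <2 0 2>; <2 2 0>; <2 2 2>
PSO (12): <0 0 0>; <0 0 2>; <0 2 0>; <0 2 2>; <1 0 0>; <1 0 2>; <1 2 0>; <1 2 2>; <2 0 0>; <2 0 2>; <2 2 0>; <2 2 2>
target <0 0 2> ∈ {SC,TSO,PSO}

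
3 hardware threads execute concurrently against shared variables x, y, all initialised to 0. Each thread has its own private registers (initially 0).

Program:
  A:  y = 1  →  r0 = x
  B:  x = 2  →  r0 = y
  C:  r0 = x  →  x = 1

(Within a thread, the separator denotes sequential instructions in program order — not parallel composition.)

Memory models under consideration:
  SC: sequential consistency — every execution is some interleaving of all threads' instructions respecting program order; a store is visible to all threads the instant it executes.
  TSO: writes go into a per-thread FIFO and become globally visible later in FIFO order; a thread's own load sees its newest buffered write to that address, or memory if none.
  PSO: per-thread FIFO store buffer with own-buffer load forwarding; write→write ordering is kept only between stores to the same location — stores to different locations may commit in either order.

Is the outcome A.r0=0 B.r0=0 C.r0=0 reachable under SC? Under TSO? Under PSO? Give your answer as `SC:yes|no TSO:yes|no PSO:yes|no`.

SC:no TSO:yes PSO:yes

outcome vector order: (A.r0,B.r0,C.r0)
[SC] allowed = {0/1/0; 0/1/2; 1/0/0; 1/0/2; 1/1/0; 1/1/2; 2/0/0; 2/0/2; 2/1/0; 2/1/2}
[TSO] allowed = {0/0/0; 0/0/2; 0/1/0; 0/1/2; 1/0/0; 1/0/2; 1/1/0; 1/1/2; 2/0/0; 2/0/2; 2/1/0; 2/1/2}
[PSO] allowed = {0/0/0; 0/0/2; 0/1/0; 0/1/2; 1/0/0; 1/0/2; 1/1/0; 1/1/2; 2/0/0; 2/0/2; 2/1/0; 2/1/2}
target 0/0/0 ∈ {TSO,PSO}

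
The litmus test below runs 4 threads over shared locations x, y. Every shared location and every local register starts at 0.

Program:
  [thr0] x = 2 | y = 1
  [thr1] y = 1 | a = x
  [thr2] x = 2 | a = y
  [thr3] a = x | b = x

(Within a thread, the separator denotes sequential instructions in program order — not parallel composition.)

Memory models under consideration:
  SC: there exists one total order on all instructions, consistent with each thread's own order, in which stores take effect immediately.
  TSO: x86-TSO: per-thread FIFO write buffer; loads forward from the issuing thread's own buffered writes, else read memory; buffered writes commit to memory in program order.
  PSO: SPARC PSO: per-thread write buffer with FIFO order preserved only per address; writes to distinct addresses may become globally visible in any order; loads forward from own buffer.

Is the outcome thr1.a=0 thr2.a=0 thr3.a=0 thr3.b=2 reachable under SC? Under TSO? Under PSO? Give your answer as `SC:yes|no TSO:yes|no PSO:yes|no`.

outcome vector order: (thr1.a,thr2.a,thr3.a,thr3.b)
SC (9): <0 1 0 0> <0 1 0 2> <0 1 2 2> <2 0 0 0> <2 0 0 2> <2 0 2 2> <2 1 0 0> <2 1 0 2> <2 1 2 2>
TSO (12): <0 0 0 0> <0 0 0 2> <0 0 2 2> <0 1 0 0> <0 1 0 2> <0 1 2 2> <2 0 0 0> <2 0 0 2> <2 0 2 2> <2 1 0 0> <2 1 0 2> <2 1 2 2>
PSO (12): <0 0 0 0> <0 0 0 2> <0 0 2 2> <0 1 0 0> <0 1 0 2> <0 1 2 2> <2 0 0 0> <2 0 0 2> <2 0 2 2> <2 1 0 0> <2 1 0 2> <2 1 2 2>
target <0 0 0 2> ∈ {TSO,PSO}

SC:no TSO:yes PSO:yes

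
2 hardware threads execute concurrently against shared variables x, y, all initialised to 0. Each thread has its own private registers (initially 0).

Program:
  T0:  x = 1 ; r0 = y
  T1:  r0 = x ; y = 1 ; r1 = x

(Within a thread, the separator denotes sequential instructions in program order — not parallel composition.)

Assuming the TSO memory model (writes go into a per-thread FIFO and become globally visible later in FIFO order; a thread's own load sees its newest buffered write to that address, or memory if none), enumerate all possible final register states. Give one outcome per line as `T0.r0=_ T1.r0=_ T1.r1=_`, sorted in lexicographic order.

outcome vector order: (T0.r0,T1.r0,T1.r1)
|TSO outcomes| = 6

T0.r0=0 T1.r0=0 T1.r1=0
T0.r0=0 T1.r0=0 T1.r1=1
T0.r0=0 T1.r0=1 T1.r1=1
T0.r0=1 T1.r0=0 T1.r1=0
T0.r0=1 T1.r0=0 T1.r1=1
T0.r0=1 T1.r0=1 T1.r1=1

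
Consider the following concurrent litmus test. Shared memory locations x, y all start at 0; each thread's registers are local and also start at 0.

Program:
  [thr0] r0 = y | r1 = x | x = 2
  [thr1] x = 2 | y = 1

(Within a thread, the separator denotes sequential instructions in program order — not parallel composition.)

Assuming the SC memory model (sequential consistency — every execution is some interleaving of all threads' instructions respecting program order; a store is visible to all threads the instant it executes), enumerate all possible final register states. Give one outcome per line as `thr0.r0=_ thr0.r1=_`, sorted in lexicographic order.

thr0.r0=0 thr0.r1=0
thr0.r0=0 thr0.r1=2
thr0.r0=1 thr0.r1=2

outcome vector order: (thr0.r0,thr0.r1)
|SC outcomes| = 3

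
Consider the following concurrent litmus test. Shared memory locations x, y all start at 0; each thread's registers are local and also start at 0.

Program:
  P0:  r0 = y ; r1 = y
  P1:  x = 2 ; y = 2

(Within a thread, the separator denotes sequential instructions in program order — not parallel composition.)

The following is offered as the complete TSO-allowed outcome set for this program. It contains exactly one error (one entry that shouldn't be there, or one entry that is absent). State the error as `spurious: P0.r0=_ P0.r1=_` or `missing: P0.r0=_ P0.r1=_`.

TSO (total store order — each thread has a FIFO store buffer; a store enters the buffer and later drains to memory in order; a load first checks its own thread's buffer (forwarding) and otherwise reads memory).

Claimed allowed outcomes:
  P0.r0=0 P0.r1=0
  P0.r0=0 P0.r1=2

missing: P0.r0=2 P0.r1=2

outcome vector order: (P0.r0,P0.r1)
TSO: 3 outcomes — {0/0, 0/2, 2/2}
TSO∖claimed = {2/2}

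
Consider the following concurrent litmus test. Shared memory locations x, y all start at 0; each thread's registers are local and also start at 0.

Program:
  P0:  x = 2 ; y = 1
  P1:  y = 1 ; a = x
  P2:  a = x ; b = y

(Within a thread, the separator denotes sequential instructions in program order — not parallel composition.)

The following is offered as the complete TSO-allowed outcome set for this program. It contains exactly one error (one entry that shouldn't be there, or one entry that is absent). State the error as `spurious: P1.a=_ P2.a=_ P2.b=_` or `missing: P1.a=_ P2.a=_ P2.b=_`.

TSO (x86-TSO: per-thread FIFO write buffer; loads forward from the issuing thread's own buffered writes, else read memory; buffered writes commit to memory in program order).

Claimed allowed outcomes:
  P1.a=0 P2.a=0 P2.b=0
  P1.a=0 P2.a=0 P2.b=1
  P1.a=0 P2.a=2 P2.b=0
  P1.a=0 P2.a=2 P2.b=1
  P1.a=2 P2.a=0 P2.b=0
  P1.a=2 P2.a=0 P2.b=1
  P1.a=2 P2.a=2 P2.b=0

missing: P1.a=2 P2.a=2 P2.b=1

outcome vector order: (P1.a,P2.a,P2.b)
[TSO] allowed = {<0 0 0>, <0 0 1>, <0 2 0>, <0 2 1>, <2 0 0>, <2 0 1>, <2 2 0>, <2 2 1>}
TSO∖claimed = {<2 2 1>}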